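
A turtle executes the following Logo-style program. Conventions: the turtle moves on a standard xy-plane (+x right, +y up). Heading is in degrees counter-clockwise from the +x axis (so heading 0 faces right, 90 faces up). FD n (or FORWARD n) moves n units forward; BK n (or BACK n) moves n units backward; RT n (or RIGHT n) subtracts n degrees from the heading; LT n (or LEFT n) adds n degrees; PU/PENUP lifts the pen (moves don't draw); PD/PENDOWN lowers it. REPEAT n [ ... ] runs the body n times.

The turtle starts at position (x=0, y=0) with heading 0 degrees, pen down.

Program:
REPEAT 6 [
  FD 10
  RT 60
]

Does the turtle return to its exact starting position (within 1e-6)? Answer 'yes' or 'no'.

Executing turtle program step by step:
Start: pos=(0,0), heading=0, pen down
REPEAT 6 [
  -- iteration 1/6 --
  FD 10: (0,0) -> (10,0) [heading=0, draw]
  RT 60: heading 0 -> 300
  -- iteration 2/6 --
  FD 10: (10,0) -> (15,-8.66) [heading=300, draw]
  RT 60: heading 300 -> 240
  -- iteration 3/6 --
  FD 10: (15,-8.66) -> (10,-17.321) [heading=240, draw]
  RT 60: heading 240 -> 180
  -- iteration 4/6 --
  FD 10: (10,-17.321) -> (0,-17.321) [heading=180, draw]
  RT 60: heading 180 -> 120
  -- iteration 5/6 --
  FD 10: (0,-17.321) -> (-5,-8.66) [heading=120, draw]
  RT 60: heading 120 -> 60
  -- iteration 6/6 --
  FD 10: (-5,-8.66) -> (0,0) [heading=60, draw]
  RT 60: heading 60 -> 0
]
Final: pos=(0,0), heading=0, 6 segment(s) drawn

Start position: (0, 0)
Final position: (0, 0)
Distance = 0; < 1e-6 -> CLOSED

Answer: yes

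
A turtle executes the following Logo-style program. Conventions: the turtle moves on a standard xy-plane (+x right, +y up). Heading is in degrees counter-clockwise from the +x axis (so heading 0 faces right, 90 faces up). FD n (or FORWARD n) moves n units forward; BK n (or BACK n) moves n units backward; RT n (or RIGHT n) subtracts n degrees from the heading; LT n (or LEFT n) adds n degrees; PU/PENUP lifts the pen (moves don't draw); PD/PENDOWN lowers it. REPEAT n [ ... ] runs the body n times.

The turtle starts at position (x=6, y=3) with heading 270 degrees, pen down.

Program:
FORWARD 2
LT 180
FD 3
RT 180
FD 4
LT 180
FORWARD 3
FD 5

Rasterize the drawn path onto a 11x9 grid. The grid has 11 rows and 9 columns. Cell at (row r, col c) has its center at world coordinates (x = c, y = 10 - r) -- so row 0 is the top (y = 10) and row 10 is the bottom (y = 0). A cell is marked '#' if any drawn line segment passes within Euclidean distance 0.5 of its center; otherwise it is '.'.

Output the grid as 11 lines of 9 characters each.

Answer: .........
.........
......#..
......#..
......#..
......#..
......#..
......#..
......#..
......#..
......#..

Derivation:
Segment 0: (6,3) -> (6,1)
Segment 1: (6,1) -> (6,4)
Segment 2: (6,4) -> (6,0)
Segment 3: (6,0) -> (6,3)
Segment 4: (6,3) -> (6,8)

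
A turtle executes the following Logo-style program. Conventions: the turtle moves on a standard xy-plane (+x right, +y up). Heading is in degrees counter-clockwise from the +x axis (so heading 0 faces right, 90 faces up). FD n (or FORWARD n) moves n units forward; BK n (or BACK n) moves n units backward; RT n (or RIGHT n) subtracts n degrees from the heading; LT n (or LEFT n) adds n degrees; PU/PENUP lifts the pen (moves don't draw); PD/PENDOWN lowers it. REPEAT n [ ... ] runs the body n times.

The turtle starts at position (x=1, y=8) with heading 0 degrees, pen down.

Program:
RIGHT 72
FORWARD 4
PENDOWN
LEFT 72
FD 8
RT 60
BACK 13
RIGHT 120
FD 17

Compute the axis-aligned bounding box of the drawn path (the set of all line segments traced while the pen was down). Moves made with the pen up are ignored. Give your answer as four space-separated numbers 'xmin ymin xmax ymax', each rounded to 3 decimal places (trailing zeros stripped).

Executing turtle program step by step:
Start: pos=(1,8), heading=0, pen down
RT 72: heading 0 -> 288
FD 4: (1,8) -> (2.236,4.196) [heading=288, draw]
PD: pen down
LT 72: heading 288 -> 0
FD 8: (2.236,4.196) -> (10.236,4.196) [heading=0, draw]
RT 60: heading 0 -> 300
BK 13: (10.236,4.196) -> (3.736,15.454) [heading=300, draw]
RT 120: heading 300 -> 180
FD 17: (3.736,15.454) -> (-13.264,15.454) [heading=180, draw]
Final: pos=(-13.264,15.454), heading=180, 4 segment(s) drawn

Segment endpoints: x in {-13.264, 1, 2.236, 3.736, 10.236}, y in {4.196, 8, 15.454, 15.454}
xmin=-13.264, ymin=4.196, xmax=10.236, ymax=15.454

Answer: -13.264 4.196 10.236 15.454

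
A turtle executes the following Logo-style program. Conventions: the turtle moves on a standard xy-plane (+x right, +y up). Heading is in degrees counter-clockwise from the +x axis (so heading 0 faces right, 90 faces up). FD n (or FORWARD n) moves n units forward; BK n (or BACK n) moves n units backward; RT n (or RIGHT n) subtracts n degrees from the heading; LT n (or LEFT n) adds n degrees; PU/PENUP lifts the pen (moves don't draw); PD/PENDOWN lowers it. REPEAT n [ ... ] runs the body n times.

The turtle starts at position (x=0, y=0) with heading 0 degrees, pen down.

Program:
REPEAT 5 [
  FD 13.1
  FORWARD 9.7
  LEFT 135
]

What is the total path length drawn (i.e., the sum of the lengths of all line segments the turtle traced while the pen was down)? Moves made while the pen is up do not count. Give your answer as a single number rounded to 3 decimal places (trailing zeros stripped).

Executing turtle program step by step:
Start: pos=(0,0), heading=0, pen down
REPEAT 5 [
  -- iteration 1/5 --
  FD 13.1: (0,0) -> (13.1,0) [heading=0, draw]
  FD 9.7: (13.1,0) -> (22.8,0) [heading=0, draw]
  LT 135: heading 0 -> 135
  -- iteration 2/5 --
  FD 13.1: (22.8,0) -> (13.537,9.263) [heading=135, draw]
  FD 9.7: (13.537,9.263) -> (6.678,16.122) [heading=135, draw]
  LT 135: heading 135 -> 270
  -- iteration 3/5 --
  FD 13.1: (6.678,16.122) -> (6.678,3.022) [heading=270, draw]
  FD 9.7: (6.678,3.022) -> (6.678,-6.678) [heading=270, draw]
  LT 135: heading 270 -> 45
  -- iteration 4/5 --
  FD 13.1: (6.678,-6.678) -> (15.941,2.585) [heading=45, draw]
  FD 9.7: (15.941,2.585) -> (22.8,9.444) [heading=45, draw]
  LT 135: heading 45 -> 180
  -- iteration 5/5 --
  FD 13.1: (22.8,9.444) -> (9.7,9.444) [heading=180, draw]
  FD 9.7: (9.7,9.444) -> (0,9.444) [heading=180, draw]
  LT 135: heading 180 -> 315
]
Final: pos=(0,9.444), heading=315, 10 segment(s) drawn

Segment lengths:
  seg 1: (0,0) -> (13.1,0), length = 13.1
  seg 2: (13.1,0) -> (22.8,0), length = 9.7
  seg 3: (22.8,0) -> (13.537,9.263), length = 13.1
  seg 4: (13.537,9.263) -> (6.678,16.122), length = 9.7
  seg 5: (6.678,16.122) -> (6.678,3.022), length = 13.1
  seg 6: (6.678,3.022) -> (6.678,-6.678), length = 9.7
  seg 7: (6.678,-6.678) -> (15.941,2.585), length = 13.1
  seg 8: (15.941,2.585) -> (22.8,9.444), length = 9.7
  seg 9: (22.8,9.444) -> (9.7,9.444), length = 13.1
  seg 10: (9.7,9.444) -> (0,9.444), length = 9.7
Total = 114

Answer: 114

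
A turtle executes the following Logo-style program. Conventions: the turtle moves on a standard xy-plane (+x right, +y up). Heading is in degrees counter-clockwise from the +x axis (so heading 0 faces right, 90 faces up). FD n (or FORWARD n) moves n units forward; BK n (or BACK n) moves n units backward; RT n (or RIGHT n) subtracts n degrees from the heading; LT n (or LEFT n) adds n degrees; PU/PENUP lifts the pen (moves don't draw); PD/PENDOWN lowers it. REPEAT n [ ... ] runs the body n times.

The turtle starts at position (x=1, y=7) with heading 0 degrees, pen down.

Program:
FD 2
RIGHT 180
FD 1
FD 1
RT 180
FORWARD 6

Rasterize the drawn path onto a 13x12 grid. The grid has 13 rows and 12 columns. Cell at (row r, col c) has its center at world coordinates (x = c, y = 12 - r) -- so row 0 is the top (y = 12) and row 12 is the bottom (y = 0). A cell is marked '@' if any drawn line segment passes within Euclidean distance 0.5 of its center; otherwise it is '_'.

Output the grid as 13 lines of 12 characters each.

Answer: ____________
____________
____________
____________
____________
_@@@@@@@____
____________
____________
____________
____________
____________
____________
____________

Derivation:
Segment 0: (1,7) -> (3,7)
Segment 1: (3,7) -> (2,7)
Segment 2: (2,7) -> (1,7)
Segment 3: (1,7) -> (7,7)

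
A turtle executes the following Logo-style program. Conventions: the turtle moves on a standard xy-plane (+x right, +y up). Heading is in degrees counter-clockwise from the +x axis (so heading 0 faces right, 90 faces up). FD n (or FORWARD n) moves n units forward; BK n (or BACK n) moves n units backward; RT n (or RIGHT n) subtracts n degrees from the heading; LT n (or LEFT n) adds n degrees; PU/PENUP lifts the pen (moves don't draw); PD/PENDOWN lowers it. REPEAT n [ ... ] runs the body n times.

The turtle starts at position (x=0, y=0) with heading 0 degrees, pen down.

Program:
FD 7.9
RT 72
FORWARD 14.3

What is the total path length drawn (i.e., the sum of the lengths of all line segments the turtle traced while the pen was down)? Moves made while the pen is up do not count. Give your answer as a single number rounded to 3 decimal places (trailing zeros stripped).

Answer: 22.2

Derivation:
Executing turtle program step by step:
Start: pos=(0,0), heading=0, pen down
FD 7.9: (0,0) -> (7.9,0) [heading=0, draw]
RT 72: heading 0 -> 288
FD 14.3: (7.9,0) -> (12.319,-13.6) [heading=288, draw]
Final: pos=(12.319,-13.6), heading=288, 2 segment(s) drawn

Segment lengths:
  seg 1: (0,0) -> (7.9,0), length = 7.9
  seg 2: (7.9,0) -> (12.319,-13.6), length = 14.3
Total = 22.2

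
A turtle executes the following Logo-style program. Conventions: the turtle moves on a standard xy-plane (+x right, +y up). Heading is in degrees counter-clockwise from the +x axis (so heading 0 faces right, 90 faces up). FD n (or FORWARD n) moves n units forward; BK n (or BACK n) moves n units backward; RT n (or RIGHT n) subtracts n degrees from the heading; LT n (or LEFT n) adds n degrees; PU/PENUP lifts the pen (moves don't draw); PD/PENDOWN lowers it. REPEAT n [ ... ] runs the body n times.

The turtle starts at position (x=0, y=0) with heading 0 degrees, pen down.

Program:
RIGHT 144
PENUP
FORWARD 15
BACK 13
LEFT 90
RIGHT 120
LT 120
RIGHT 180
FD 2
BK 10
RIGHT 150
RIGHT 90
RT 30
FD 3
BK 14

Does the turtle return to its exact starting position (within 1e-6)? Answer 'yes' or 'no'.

Answer: no

Derivation:
Executing turtle program step by step:
Start: pos=(0,0), heading=0, pen down
RT 144: heading 0 -> 216
PU: pen up
FD 15: (0,0) -> (-12.135,-8.817) [heading=216, move]
BK 13: (-12.135,-8.817) -> (-1.618,-1.176) [heading=216, move]
LT 90: heading 216 -> 306
RT 120: heading 306 -> 186
LT 120: heading 186 -> 306
RT 180: heading 306 -> 126
FD 2: (-1.618,-1.176) -> (-2.794,0.442) [heading=126, move]
BK 10: (-2.794,0.442) -> (3.084,-7.648) [heading=126, move]
RT 150: heading 126 -> 336
RT 90: heading 336 -> 246
RT 30: heading 246 -> 216
FD 3: (3.084,-7.648) -> (0.657,-9.411) [heading=216, move]
BK 14: (0.657,-9.411) -> (11.983,-1.182) [heading=216, move]
Final: pos=(11.983,-1.182), heading=216, 0 segment(s) drawn

Start position: (0, 0)
Final position: (11.983, -1.182)
Distance = 12.042; >= 1e-6 -> NOT closed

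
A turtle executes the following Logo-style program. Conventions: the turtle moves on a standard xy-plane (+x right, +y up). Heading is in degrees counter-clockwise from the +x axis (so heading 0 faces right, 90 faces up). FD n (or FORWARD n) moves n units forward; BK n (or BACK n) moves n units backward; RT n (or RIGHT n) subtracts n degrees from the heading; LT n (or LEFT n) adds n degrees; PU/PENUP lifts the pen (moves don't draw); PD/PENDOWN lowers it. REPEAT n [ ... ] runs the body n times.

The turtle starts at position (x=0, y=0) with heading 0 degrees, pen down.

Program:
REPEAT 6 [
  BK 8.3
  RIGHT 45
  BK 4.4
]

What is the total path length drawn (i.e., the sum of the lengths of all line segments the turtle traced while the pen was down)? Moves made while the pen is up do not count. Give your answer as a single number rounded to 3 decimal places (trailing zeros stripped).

Executing turtle program step by step:
Start: pos=(0,0), heading=0, pen down
REPEAT 6 [
  -- iteration 1/6 --
  BK 8.3: (0,0) -> (-8.3,0) [heading=0, draw]
  RT 45: heading 0 -> 315
  BK 4.4: (-8.3,0) -> (-11.411,3.111) [heading=315, draw]
  -- iteration 2/6 --
  BK 8.3: (-11.411,3.111) -> (-17.28,8.98) [heading=315, draw]
  RT 45: heading 315 -> 270
  BK 4.4: (-17.28,8.98) -> (-17.28,13.38) [heading=270, draw]
  -- iteration 3/6 --
  BK 8.3: (-17.28,13.38) -> (-17.28,21.68) [heading=270, draw]
  RT 45: heading 270 -> 225
  BK 4.4: (-17.28,21.68) -> (-14.169,24.792) [heading=225, draw]
  -- iteration 4/6 --
  BK 8.3: (-14.169,24.792) -> (-8.3,30.661) [heading=225, draw]
  RT 45: heading 225 -> 180
  BK 4.4: (-8.3,30.661) -> (-3.9,30.661) [heading=180, draw]
  -- iteration 5/6 --
  BK 8.3: (-3.9,30.661) -> (4.4,30.661) [heading=180, draw]
  RT 45: heading 180 -> 135
  BK 4.4: (4.4,30.661) -> (7.511,27.549) [heading=135, draw]
  -- iteration 6/6 --
  BK 8.3: (7.511,27.549) -> (13.38,21.68) [heading=135, draw]
  RT 45: heading 135 -> 90
  BK 4.4: (13.38,21.68) -> (13.38,17.28) [heading=90, draw]
]
Final: pos=(13.38,17.28), heading=90, 12 segment(s) drawn

Segment lengths:
  seg 1: (0,0) -> (-8.3,0), length = 8.3
  seg 2: (-8.3,0) -> (-11.411,3.111), length = 4.4
  seg 3: (-11.411,3.111) -> (-17.28,8.98), length = 8.3
  seg 4: (-17.28,8.98) -> (-17.28,13.38), length = 4.4
  seg 5: (-17.28,13.38) -> (-17.28,21.68), length = 8.3
  seg 6: (-17.28,21.68) -> (-14.169,24.792), length = 4.4
  seg 7: (-14.169,24.792) -> (-8.3,30.661), length = 8.3
  seg 8: (-8.3,30.661) -> (-3.9,30.661), length = 4.4
  seg 9: (-3.9,30.661) -> (4.4,30.661), length = 8.3
  seg 10: (4.4,30.661) -> (7.511,27.549), length = 4.4
  seg 11: (7.511,27.549) -> (13.38,21.68), length = 8.3
  seg 12: (13.38,21.68) -> (13.38,17.28), length = 4.4
Total = 76.2

Answer: 76.2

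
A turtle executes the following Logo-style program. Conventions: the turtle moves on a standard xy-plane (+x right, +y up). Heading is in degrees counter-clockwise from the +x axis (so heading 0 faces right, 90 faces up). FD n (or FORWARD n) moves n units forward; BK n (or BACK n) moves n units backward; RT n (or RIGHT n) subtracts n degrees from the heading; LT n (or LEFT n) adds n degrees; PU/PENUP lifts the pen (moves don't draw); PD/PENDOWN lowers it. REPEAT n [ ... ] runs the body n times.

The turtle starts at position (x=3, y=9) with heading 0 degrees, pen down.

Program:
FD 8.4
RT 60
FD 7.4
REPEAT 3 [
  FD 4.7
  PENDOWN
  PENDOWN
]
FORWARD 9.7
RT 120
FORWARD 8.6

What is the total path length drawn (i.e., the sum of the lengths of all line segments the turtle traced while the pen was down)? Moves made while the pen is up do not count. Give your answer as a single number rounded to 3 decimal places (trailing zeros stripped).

Answer: 48.2

Derivation:
Executing turtle program step by step:
Start: pos=(3,9), heading=0, pen down
FD 8.4: (3,9) -> (11.4,9) [heading=0, draw]
RT 60: heading 0 -> 300
FD 7.4: (11.4,9) -> (15.1,2.591) [heading=300, draw]
REPEAT 3 [
  -- iteration 1/3 --
  FD 4.7: (15.1,2.591) -> (17.45,-1.479) [heading=300, draw]
  PD: pen down
  PD: pen down
  -- iteration 2/3 --
  FD 4.7: (17.45,-1.479) -> (19.8,-5.549) [heading=300, draw]
  PD: pen down
  PD: pen down
  -- iteration 3/3 --
  FD 4.7: (19.8,-5.549) -> (22.15,-9.62) [heading=300, draw]
  PD: pen down
  PD: pen down
]
FD 9.7: (22.15,-9.62) -> (27,-18.02) [heading=300, draw]
RT 120: heading 300 -> 180
FD 8.6: (27,-18.02) -> (18.4,-18.02) [heading=180, draw]
Final: pos=(18.4,-18.02), heading=180, 7 segment(s) drawn

Segment lengths:
  seg 1: (3,9) -> (11.4,9), length = 8.4
  seg 2: (11.4,9) -> (15.1,2.591), length = 7.4
  seg 3: (15.1,2.591) -> (17.45,-1.479), length = 4.7
  seg 4: (17.45,-1.479) -> (19.8,-5.549), length = 4.7
  seg 5: (19.8,-5.549) -> (22.15,-9.62), length = 4.7
  seg 6: (22.15,-9.62) -> (27,-18.02), length = 9.7
  seg 7: (27,-18.02) -> (18.4,-18.02), length = 8.6
Total = 48.2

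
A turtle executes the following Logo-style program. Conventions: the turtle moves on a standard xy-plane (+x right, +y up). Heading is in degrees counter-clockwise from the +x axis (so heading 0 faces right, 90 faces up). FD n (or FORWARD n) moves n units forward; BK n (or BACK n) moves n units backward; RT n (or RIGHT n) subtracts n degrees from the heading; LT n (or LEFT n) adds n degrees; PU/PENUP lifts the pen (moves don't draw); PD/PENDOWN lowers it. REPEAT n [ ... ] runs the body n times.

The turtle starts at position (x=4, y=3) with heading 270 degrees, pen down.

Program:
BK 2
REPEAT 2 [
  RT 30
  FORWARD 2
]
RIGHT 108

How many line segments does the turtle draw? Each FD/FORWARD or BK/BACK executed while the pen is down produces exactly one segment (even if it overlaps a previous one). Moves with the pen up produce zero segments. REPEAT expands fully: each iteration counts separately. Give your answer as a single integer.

Answer: 3

Derivation:
Executing turtle program step by step:
Start: pos=(4,3), heading=270, pen down
BK 2: (4,3) -> (4,5) [heading=270, draw]
REPEAT 2 [
  -- iteration 1/2 --
  RT 30: heading 270 -> 240
  FD 2: (4,5) -> (3,3.268) [heading=240, draw]
  -- iteration 2/2 --
  RT 30: heading 240 -> 210
  FD 2: (3,3.268) -> (1.268,2.268) [heading=210, draw]
]
RT 108: heading 210 -> 102
Final: pos=(1.268,2.268), heading=102, 3 segment(s) drawn
Segments drawn: 3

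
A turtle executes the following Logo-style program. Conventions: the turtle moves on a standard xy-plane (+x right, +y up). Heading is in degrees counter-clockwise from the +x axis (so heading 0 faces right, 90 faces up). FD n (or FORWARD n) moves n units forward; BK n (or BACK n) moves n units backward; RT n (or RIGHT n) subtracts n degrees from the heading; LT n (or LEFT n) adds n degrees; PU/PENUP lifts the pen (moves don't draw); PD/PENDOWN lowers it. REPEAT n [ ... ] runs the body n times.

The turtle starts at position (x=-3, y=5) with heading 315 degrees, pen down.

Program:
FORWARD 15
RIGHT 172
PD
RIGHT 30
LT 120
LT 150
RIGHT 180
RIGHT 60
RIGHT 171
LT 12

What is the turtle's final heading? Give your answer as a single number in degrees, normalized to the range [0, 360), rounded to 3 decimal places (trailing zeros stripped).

Answer: 344

Derivation:
Executing turtle program step by step:
Start: pos=(-3,5), heading=315, pen down
FD 15: (-3,5) -> (7.607,-5.607) [heading=315, draw]
RT 172: heading 315 -> 143
PD: pen down
RT 30: heading 143 -> 113
LT 120: heading 113 -> 233
LT 150: heading 233 -> 23
RT 180: heading 23 -> 203
RT 60: heading 203 -> 143
RT 171: heading 143 -> 332
LT 12: heading 332 -> 344
Final: pos=(7.607,-5.607), heading=344, 1 segment(s) drawn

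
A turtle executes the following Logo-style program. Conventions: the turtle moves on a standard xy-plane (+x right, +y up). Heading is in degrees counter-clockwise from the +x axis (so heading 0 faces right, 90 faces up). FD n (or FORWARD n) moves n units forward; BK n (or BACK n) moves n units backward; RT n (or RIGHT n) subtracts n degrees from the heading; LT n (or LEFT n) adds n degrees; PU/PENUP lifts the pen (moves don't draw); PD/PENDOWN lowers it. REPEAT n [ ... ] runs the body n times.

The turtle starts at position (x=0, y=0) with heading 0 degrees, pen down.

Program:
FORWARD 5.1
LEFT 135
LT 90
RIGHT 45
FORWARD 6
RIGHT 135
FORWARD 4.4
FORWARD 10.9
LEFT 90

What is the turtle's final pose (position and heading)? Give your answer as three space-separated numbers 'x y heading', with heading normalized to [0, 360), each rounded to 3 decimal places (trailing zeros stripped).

Answer: 9.919 10.819 135

Derivation:
Executing turtle program step by step:
Start: pos=(0,0), heading=0, pen down
FD 5.1: (0,0) -> (5.1,0) [heading=0, draw]
LT 135: heading 0 -> 135
LT 90: heading 135 -> 225
RT 45: heading 225 -> 180
FD 6: (5.1,0) -> (-0.9,0) [heading=180, draw]
RT 135: heading 180 -> 45
FD 4.4: (-0.9,0) -> (2.211,3.111) [heading=45, draw]
FD 10.9: (2.211,3.111) -> (9.919,10.819) [heading=45, draw]
LT 90: heading 45 -> 135
Final: pos=(9.919,10.819), heading=135, 4 segment(s) drawn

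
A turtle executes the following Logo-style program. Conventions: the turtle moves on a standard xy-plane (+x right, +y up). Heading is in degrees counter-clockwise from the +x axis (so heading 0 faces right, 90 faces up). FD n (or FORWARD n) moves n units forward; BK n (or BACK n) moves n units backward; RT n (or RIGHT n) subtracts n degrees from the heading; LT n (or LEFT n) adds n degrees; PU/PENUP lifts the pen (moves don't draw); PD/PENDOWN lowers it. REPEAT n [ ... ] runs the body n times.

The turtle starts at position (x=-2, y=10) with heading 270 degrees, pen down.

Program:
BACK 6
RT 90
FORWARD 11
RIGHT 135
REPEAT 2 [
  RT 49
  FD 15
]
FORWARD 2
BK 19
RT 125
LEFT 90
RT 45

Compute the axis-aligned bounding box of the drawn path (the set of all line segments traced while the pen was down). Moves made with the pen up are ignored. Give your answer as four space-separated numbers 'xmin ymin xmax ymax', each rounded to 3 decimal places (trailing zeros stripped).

Executing turtle program step by step:
Start: pos=(-2,10), heading=270, pen down
BK 6: (-2,10) -> (-2,16) [heading=270, draw]
RT 90: heading 270 -> 180
FD 11: (-2,16) -> (-13,16) [heading=180, draw]
RT 135: heading 180 -> 45
REPEAT 2 [
  -- iteration 1/2 --
  RT 49: heading 45 -> 356
  FD 15: (-13,16) -> (1.963,14.954) [heading=356, draw]
  -- iteration 2/2 --
  RT 49: heading 356 -> 307
  FD 15: (1.963,14.954) -> (10.991,2.974) [heading=307, draw]
]
FD 2: (10.991,2.974) -> (12.194,1.377) [heading=307, draw]
BK 19: (12.194,1.377) -> (0.76,16.551) [heading=307, draw]
RT 125: heading 307 -> 182
LT 90: heading 182 -> 272
RT 45: heading 272 -> 227
Final: pos=(0.76,16.551), heading=227, 6 segment(s) drawn

Segment endpoints: x in {-13, -2, -2, 0.76, 1.963, 10.991, 12.194}, y in {1.377, 2.974, 10, 14.954, 16, 16.551}
xmin=-13, ymin=1.377, xmax=12.194, ymax=16.551

Answer: -13 1.377 12.194 16.551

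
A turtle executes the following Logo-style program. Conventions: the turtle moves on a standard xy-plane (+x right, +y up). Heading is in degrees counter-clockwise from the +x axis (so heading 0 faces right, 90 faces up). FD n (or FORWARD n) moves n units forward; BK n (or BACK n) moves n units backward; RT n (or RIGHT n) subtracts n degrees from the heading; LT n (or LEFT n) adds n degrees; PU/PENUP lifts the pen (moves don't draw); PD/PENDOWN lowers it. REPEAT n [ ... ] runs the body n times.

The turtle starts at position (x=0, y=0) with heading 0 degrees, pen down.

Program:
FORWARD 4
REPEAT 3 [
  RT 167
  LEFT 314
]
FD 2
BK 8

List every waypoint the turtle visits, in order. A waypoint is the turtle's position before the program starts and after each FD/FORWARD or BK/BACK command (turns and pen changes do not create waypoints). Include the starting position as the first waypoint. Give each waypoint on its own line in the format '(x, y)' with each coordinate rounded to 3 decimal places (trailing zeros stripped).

Executing turtle program step by step:
Start: pos=(0,0), heading=0, pen down
FD 4: (0,0) -> (4,0) [heading=0, draw]
REPEAT 3 [
  -- iteration 1/3 --
  RT 167: heading 0 -> 193
  LT 314: heading 193 -> 147
  -- iteration 2/3 --
  RT 167: heading 147 -> 340
  LT 314: heading 340 -> 294
  -- iteration 3/3 --
  RT 167: heading 294 -> 127
  LT 314: heading 127 -> 81
]
FD 2: (4,0) -> (4.313,1.975) [heading=81, draw]
BK 8: (4.313,1.975) -> (3.061,-5.926) [heading=81, draw]
Final: pos=(3.061,-5.926), heading=81, 3 segment(s) drawn
Waypoints (4 total):
(0, 0)
(4, 0)
(4.313, 1.975)
(3.061, -5.926)

Answer: (0, 0)
(4, 0)
(4.313, 1.975)
(3.061, -5.926)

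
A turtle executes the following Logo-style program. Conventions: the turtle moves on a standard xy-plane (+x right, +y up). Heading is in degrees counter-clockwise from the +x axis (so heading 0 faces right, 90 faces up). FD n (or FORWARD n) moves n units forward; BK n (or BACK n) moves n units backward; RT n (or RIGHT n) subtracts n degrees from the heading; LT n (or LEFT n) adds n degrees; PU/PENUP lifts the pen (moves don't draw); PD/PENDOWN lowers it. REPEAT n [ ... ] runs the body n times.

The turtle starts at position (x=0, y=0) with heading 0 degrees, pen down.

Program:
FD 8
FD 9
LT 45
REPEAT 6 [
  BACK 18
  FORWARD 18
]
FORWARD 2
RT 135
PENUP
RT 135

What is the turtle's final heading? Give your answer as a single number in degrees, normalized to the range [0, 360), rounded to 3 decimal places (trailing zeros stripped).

Executing turtle program step by step:
Start: pos=(0,0), heading=0, pen down
FD 8: (0,0) -> (8,0) [heading=0, draw]
FD 9: (8,0) -> (17,0) [heading=0, draw]
LT 45: heading 0 -> 45
REPEAT 6 [
  -- iteration 1/6 --
  BK 18: (17,0) -> (4.272,-12.728) [heading=45, draw]
  FD 18: (4.272,-12.728) -> (17,0) [heading=45, draw]
  -- iteration 2/6 --
  BK 18: (17,0) -> (4.272,-12.728) [heading=45, draw]
  FD 18: (4.272,-12.728) -> (17,0) [heading=45, draw]
  -- iteration 3/6 --
  BK 18: (17,0) -> (4.272,-12.728) [heading=45, draw]
  FD 18: (4.272,-12.728) -> (17,0) [heading=45, draw]
  -- iteration 4/6 --
  BK 18: (17,0) -> (4.272,-12.728) [heading=45, draw]
  FD 18: (4.272,-12.728) -> (17,0) [heading=45, draw]
  -- iteration 5/6 --
  BK 18: (17,0) -> (4.272,-12.728) [heading=45, draw]
  FD 18: (4.272,-12.728) -> (17,0) [heading=45, draw]
  -- iteration 6/6 --
  BK 18: (17,0) -> (4.272,-12.728) [heading=45, draw]
  FD 18: (4.272,-12.728) -> (17,0) [heading=45, draw]
]
FD 2: (17,0) -> (18.414,1.414) [heading=45, draw]
RT 135: heading 45 -> 270
PU: pen up
RT 135: heading 270 -> 135
Final: pos=(18.414,1.414), heading=135, 15 segment(s) drawn

Answer: 135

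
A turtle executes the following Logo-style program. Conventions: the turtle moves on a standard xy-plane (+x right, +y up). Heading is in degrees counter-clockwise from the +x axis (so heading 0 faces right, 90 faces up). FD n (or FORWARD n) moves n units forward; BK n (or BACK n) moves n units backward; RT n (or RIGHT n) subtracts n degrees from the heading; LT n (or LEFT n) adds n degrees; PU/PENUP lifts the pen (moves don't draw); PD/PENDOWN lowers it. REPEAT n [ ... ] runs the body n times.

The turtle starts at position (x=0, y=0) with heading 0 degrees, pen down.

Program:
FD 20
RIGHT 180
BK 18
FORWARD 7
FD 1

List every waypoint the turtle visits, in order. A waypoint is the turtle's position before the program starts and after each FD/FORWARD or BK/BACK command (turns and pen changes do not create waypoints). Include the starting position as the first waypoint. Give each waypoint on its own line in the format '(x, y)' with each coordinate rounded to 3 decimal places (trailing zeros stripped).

Executing turtle program step by step:
Start: pos=(0,0), heading=0, pen down
FD 20: (0,0) -> (20,0) [heading=0, draw]
RT 180: heading 0 -> 180
BK 18: (20,0) -> (38,0) [heading=180, draw]
FD 7: (38,0) -> (31,0) [heading=180, draw]
FD 1: (31,0) -> (30,0) [heading=180, draw]
Final: pos=(30,0), heading=180, 4 segment(s) drawn
Waypoints (5 total):
(0, 0)
(20, 0)
(38, 0)
(31, 0)
(30, 0)

Answer: (0, 0)
(20, 0)
(38, 0)
(31, 0)
(30, 0)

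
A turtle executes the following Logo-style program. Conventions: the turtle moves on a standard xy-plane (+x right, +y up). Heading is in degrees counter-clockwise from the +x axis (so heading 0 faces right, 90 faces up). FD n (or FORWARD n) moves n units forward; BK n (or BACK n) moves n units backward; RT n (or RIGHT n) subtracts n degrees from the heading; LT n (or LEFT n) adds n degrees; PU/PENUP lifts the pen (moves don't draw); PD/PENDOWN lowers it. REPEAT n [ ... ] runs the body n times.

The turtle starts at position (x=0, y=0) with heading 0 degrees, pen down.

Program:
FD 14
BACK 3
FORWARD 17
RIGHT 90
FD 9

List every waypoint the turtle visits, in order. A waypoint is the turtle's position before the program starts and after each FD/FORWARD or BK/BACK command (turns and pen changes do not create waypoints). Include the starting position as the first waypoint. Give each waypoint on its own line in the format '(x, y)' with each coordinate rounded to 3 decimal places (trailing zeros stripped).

Executing turtle program step by step:
Start: pos=(0,0), heading=0, pen down
FD 14: (0,0) -> (14,0) [heading=0, draw]
BK 3: (14,0) -> (11,0) [heading=0, draw]
FD 17: (11,0) -> (28,0) [heading=0, draw]
RT 90: heading 0 -> 270
FD 9: (28,0) -> (28,-9) [heading=270, draw]
Final: pos=(28,-9), heading=270, 4 segment(s) drawn
Waypoints (5 total):
(0, 0)
(14, 0)
(11, 0)
(28, 0)
(28, -9)

Answer: (0, 0)
(14, 0)
(11, 0)
(28, 0)
(28, -9)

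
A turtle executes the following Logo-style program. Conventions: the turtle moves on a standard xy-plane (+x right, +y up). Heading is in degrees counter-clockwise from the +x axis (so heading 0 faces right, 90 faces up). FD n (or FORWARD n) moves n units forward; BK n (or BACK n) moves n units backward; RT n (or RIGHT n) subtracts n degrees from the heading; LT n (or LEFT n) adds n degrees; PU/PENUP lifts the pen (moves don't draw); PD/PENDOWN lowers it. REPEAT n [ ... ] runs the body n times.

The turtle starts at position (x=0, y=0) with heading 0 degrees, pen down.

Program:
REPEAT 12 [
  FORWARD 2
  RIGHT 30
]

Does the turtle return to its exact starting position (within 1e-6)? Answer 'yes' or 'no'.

Answer: yes

Derivation:
Executing turtle program step by step:
Start: pos=(0,0), heading=0, pen down
REPEAT 12 [
  -- iteration 1/12 --
  FD 2: (0,0) -> (2,0) [heading=0, draw]
  RT 30: heading 0 -> 330
  -- iteration 2/12 --
  FD 2: (2,0) -> (3.732,-1) [heading=330, draw]
  RT 30: heading 330 -> 300
  -- iteration 3/12 --
  FD 2: (3.732,-1) -> (4.732,-2.732) [heading=300, draw]
  RT 30: heading 300 -> 270
  -- iteration 4/12 --
  FD 2: (4.732,-2.732) -> (4.732,-4.732) [heading=270, draw]
  RT 30: heading 270 -> 240
  -- iteration 5/12 --
  FD 2: (4.732,-4.732) -> (3.732,-6.464) [heading=240, draw]
  RT 30: heading 240 -> 210
  -- iteration 6/12 --
  FD 2: (3.732,-6.464) -> (2,-7.464) [heading=210, draw]
  RT 30: heading 210 -> 180
  -- iteration 7/12 --
  FD 2: (2,-7.464) -> (0,-7.464) [heading=180, draw]
  RT 30: heading 180 -> 150
  -- iteration 8/12 --
  FD 2: (0,-7.464) -> (-1.732,-6.464) [heading=150, draw]
  RT 30: heading 150 -> 120
  -- iteration 9/12 --
  FD 2: (-1.732,-6.464) -> (-2.732,-4.732) [heading=120, draw]
  RT 30: heading 120 -> 90
  -- iteration 10/12 --
  FD 2: (-2.732,-4.732) -> (-2.732,-2.732) [heading=90, draw]
  RT 30: heading 90 -> 60
  -- iteration 11/12 --
  FD 2: (-2.732,-2.732) -> (-1.732,-1) [heading=60, draw]
  RT 30: heading 60 -> 30
  -- iteration 12/12 --
  FD 2: (-1.732,-1) -> (0,0) [heading=30, draw]
  RT 30: heading 30 -> 0
]
Final: pos=(0,0), heading=0, 12 segment(s) drawn

Start position: (0, 0)
Final position: (0, 0)
Distance = 0; < 1e-6 -> CLOSED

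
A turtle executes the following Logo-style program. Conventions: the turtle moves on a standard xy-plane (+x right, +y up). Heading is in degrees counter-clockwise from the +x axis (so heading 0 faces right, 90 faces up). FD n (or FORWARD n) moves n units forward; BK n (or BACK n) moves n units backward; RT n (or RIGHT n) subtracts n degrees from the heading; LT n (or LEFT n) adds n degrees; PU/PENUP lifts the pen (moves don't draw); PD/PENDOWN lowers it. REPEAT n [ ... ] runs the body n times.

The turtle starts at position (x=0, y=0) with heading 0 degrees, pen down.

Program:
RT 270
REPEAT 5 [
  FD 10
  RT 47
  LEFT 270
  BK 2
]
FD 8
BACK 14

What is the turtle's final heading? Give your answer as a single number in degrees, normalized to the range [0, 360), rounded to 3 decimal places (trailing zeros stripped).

Executing turtle program step by step:
Start: pos=(0,0), heading=0, pen down
RT 270: heading 0 -> 90
REPEAT 5 [
  -- iteration 1/5 --
  FD 10: (0,0) -> (0,10) [heading=90, draw]
  RT 47: heading 90 -> 43
  LT 270: heading 43 -> 313
  BK 2: (0,10) -> (-1.364,11.463) [heading=313, draw]
  -- iteration 2/5 --
  FD 10: (-1.364,11.463) -> (5.456,4.149) [heading=313, draw]
  RT 47: heading 313 -> 266
  LT 270: heading 266 -> 176
  BK 2: (5.456,4.149) -> (7.451,4.01) [heading=176, draw]
  -- iteration 3/5 --
  FD 10: (7.451,4.01) -> (-2.525,4.707) [heading=176, draw]
  RT 47: heading 176 -> 129
  LT 270: heading 129 -> 39
  BK 2: (-2.525,4.707) -> (-4.079,3.449) [heading=39, draw]
  -- iteration 4/5 --
  FD 10: (-4.079,3.449) -> (3.693,9.742) [heading=39, draw]
  RT 47: heading 39 -> 352
  LT 270: heading 352 -> 262
  BK 2: (3.693,9.742) -> (3.971,11.722) [heading=262, draw]
  -- iteration 5/5 --
  FD 10: (3.971,11.722) -> (2.579,1.82) [heading=262, draw]
  RT 47: heading 262 -> 215
  LT 270: heading 215 -> 125
  BK 2: (2.579,1.82) -> (3.726,0.181) [heading=125, draw]
]
FD 8: (3.726,0.181) -> (-0.862,6.735) [heading=125, draw]
BK 14: (-0.862,6.735) -> (7.168,-4.734) [heading=125, draw]
Final: pos=(7.168,-4.734), heading=125, 12 segment(s) drawn

Answer: 125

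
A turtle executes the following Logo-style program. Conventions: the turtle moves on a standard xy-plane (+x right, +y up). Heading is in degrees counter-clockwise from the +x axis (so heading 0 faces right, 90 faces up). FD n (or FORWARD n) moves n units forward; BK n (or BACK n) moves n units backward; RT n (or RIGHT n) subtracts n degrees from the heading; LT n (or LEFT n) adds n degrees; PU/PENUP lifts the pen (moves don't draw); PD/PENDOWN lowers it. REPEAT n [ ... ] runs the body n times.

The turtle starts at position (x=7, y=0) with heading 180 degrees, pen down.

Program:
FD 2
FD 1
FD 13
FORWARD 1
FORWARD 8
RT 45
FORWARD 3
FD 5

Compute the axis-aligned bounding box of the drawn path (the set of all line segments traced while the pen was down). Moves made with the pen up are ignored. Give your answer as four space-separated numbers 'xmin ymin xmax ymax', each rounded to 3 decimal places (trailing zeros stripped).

Answer: -23.657 0 7 5.657

Derivation:
Executing turtle program step by step:
Start: pos=(7,0), heading=180, pen down
FD 2: (7,0) -> (5,0) [heading=180, draw]
FD 1: (5,0) -> (4,0) [heading=180, draw]
FD 13: (4,0) -> (-9,0) [heading=180, draw]
FD 1: (-9,0) -> (-10,0) [heading=180, draw]
FD 8: (-10,0) -> (-18,0) [heading=180, draw]
RT 45: heading 180 -> 135
FD 3: (-18,0) -> (-20.121,2.121) [heading=135, draw]
FD 5: (-20.121,2.121) -> (-23.657,5.657) [heading=135, draw]
Final: pos=(-23.657,5.657), heading=135, 7 segment(s) drawn

Segment endpoints: x in {-23.657, -20.121, -18, -10, -9, 4, 5, 7}, y in {0, 0, 0, 0, 0, 0, 2.121, 5.657}
xmin=-23.657, ymin=0, xmax=7, ymax=5.657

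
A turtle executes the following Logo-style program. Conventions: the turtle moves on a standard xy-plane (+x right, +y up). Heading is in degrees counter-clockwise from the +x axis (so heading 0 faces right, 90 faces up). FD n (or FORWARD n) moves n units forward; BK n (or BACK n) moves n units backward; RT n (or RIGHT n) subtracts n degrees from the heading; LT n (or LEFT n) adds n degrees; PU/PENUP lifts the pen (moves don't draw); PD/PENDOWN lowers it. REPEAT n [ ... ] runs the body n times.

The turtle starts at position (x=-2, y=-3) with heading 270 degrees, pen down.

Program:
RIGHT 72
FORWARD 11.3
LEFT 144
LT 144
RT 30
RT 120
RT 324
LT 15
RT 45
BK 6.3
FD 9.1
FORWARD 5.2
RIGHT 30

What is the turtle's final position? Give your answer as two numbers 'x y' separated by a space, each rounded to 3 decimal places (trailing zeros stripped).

Answer: -5.138 -8.964

Derivation:
Executing turtle program step by step:
Start: pos=(-2,-3), heading=270, pen down
RT 72: heading 270 -> 198
FD 11.3: (-2,-3) -> (-12.747,-6.492) [heading=198, draw]
LT 144: heading 198 -> 342
LT 144: heading 342 -> 126
RT 30: heading 126 -> 96
RT 120: heading 96 -> 336
RT 324: heading 336 -> 12
LT 15: heading 12 -> 27
RT 45: heading 27 -> 342
BK 6.3: (-12.747,-6.492) -> (-18.739,-4.545) [heading=342, draw]
FD 9.1: (-18.739,-4.545) -> (-10.084,-7.357) [heading=342, draw]
FD 5.2: (-10.084,-7.357) -> (-5.138,-8.964) [heading=342, draw]
RT 30: heading 342 -> 312
Final: pos=(-5.138,-8.964), heading=312, 4 segment(s) drawn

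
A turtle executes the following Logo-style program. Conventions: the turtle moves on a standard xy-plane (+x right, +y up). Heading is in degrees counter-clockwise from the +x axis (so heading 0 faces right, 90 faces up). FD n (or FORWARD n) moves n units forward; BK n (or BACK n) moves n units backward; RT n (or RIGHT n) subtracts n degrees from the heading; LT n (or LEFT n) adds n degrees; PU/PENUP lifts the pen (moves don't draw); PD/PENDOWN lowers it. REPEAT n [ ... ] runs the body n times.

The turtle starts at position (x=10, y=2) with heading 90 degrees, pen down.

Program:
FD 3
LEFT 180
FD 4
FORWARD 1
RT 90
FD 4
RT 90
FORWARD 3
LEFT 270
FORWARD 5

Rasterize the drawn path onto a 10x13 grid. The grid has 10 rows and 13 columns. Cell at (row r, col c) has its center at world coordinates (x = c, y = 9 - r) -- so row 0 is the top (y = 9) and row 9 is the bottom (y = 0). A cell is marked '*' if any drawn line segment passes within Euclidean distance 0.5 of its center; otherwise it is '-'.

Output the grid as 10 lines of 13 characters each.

Segment 0: (10,2) -> (10,5)
Segment 1: (10,5) -> (10,1)
Segment 2: (10,1) -> (10,0)
Segment 3: (10,0) -> (6,0)
Segment 4: (6,0) -> (6,3)
Segment 5: (6,3) -> (11,3)

Answer: -------------
-------------
-------------
-------------
----------*--
----------*--
------******-
------*---*--
------*---*--
------*****--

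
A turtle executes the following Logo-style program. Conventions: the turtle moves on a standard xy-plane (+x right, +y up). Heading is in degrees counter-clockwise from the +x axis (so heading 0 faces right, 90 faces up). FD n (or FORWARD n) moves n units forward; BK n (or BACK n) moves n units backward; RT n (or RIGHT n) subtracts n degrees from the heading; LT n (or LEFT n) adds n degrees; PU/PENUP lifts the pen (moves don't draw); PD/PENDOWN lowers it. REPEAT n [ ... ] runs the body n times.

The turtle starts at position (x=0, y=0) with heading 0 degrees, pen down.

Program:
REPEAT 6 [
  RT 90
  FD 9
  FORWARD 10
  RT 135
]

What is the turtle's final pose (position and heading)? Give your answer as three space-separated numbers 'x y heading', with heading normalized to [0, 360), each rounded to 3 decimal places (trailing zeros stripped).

Executing turtle program step by step:
Start: pos=(0,0), heading=0, pen down
REPEAT 6 [
  -- iteration 1/6 --
  RT 90: heading 0 -> 270
  FD 9: (0,0) -> (0,-9) [heading=270, draw]
  FD 10: (0,-9) -> (0,-19) [heading=270, draw]
  RT 135: heading 270 -> 135
  -- iteration 2/6 --
  RT 90: heading 135 -> 45
  FD 9: (0,-19) -> (6.364,-12.636) [heading=45, draw]
  FD 10: (6.364,-12.636) -> (13.435,-5.565) [heading=45, draw]
  RT 135: heading 45 -> 270
  -- iteration 3/6 --
  RT 90: heading 270 -> 180
  FD 9: (13.435,-5.565) -> (4.435,-5.565) [heading=180, draw]
  FD 10: (4.435,-5.565) -> (-5.565,-5.565) [heading=180, draw]
  RT 135: heading 180 -> 45
  -- iteration 4/6 --
  RT 90: heading 45 -> 315
  FD 9: (-5.565,-5.565) -> (0.799,-11.929) [heading=315, draw]
  FD 10: (0.799,-11.929) -> (7.87,-19) [heading=315, draw]
  RT 135: heading 315 -> 180
  -- iteration 5/6 --
  RT 90: heading 180 -> 90
  FD 9: (7.87,-19) -> (7.87,-10) [heading=90, draw]
  FD 10: (7.87,-10) -> (7.87,0) [heading=90, draw]
  RT 135: heading 90 -> 315
  -- iteration 6/6 --
  RT 90: heading 315 -> 225
  FD 9: (7.87,0) -> (1.506,-6.364) [heading=225, draw]
  FD 10: (1.506,-6.364) -> (-5.565,-13.435) [heading=225, draw]
  RT 135: heading 225 -> 90
]
Final: pos=(-5.565,-13.435), heading=90, 12 segment(s) drawn

Answer: -5.565 -13.435 90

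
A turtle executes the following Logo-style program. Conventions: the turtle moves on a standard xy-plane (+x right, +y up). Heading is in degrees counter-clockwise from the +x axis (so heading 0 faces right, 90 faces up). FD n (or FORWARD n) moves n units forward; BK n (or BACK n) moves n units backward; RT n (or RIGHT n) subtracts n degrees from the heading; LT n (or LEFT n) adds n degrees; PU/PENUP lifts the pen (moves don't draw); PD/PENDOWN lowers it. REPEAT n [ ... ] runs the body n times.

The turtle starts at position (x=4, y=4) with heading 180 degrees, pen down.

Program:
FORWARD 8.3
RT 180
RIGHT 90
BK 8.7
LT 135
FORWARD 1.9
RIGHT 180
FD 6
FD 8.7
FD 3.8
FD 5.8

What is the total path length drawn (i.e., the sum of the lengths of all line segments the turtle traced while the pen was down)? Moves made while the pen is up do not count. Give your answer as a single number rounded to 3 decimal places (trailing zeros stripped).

Answer: 43.2

Derivation:
Executing turtle program step by step:
Start: pos=(4,4), heading=180, pen down
FD 8.3: (4,4) -> (-4.3,4) [heading=180, draw]
RT 180: heading 180 -> 0
RT 90: heading 0 -> 270
BK 8.7: (-4.3,4) -> (-4.3,12.7) [heading=270, draw]
LT 135: heading 270 -> 45
FD 1.9: (-4.3,12.7) -> (-2.956,14.044) [heading=45, draw]
RT 180: heading 45 -> 225
FD 6: (-2.956,14.044) -> (-7.199,9.801) [heading=225, draw]
FD 8.7: (-7.199,9.801) -> (-13.351,3.649) [heading=225, draw]
FD 3.8: (-13.351,3.649) -> (-16.038,0.962) [heading=225, draw]
FD 5.8: (-16.038,0.962) -> (-20.139,-3.139) [heading=225, draw]
Final: pos=(-20.139,-3.139), heading=225, 7 segment(s) drawn

Segment lengths:
  seg 1: (4,4) -> (-4.3,4), length = 8.3
  seg 2: (-4.3,4) -> (-4.3,12.7), length = 8.7
  seg 3: (-4.3,12.7) -> (-2.956,14.044), length = 1.9
  seg 4: (-2.956,14.044) -> (-7.199,9.801), length = 6
  seg 5: (-7.199,9.801) -> (-13.351,3.649), length = 8.7
  seg 6: (-13.351,3.649) -> (-16.038,0.962), length = 3.8
  seg 7: (-16.038,0.962) -> (-20.139,-3.139), length = 5.8
Total = 43.2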